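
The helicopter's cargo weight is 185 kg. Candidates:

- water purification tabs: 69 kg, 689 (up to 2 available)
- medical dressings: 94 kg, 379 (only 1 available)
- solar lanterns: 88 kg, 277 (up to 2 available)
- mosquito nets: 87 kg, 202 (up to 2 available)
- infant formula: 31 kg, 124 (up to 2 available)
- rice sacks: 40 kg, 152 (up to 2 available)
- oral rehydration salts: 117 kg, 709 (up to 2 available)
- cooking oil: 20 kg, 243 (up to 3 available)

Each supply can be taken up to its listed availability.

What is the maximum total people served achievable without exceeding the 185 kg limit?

Filling by ratio: water purification tabs + infant formula + 3×cooking oil for 1542, with 25 kg left unused.
Replace infant formula and cooking oil with water purification tabs: the trade gains 322 net, giving 1864 at 178 kg.

1864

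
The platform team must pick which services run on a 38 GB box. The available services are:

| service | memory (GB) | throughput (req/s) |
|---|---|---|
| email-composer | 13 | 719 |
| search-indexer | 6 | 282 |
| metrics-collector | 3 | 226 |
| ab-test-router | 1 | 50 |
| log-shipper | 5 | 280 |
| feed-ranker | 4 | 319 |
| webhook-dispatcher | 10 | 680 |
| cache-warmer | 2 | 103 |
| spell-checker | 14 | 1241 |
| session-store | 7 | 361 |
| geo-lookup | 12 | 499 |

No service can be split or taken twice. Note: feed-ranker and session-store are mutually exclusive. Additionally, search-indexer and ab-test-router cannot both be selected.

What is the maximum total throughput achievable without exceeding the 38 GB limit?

2849

By throughput per GB: spell-checker 88.64, feed-ranker 79.75, metrics-collector 75.33 lead.
Taking metrics-collector + log-shipper + feed-ranker + webhook-dispatcher + cache-warmer + spell-checker: 38 GB used, 2849 in throughput.
The closest alternative, metrics-collector + ab-test-router + log-shipper + feed-ranker + webhook-dispatcher + spell-checker, reaches only 2796.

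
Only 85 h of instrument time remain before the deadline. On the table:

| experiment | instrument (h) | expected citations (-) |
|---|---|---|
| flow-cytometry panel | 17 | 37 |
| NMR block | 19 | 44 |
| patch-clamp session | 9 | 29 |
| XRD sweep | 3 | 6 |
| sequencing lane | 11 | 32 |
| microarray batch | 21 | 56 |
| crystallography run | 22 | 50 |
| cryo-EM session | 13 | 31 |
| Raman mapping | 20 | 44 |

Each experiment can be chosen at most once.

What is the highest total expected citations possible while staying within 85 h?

Taking the top-ratio experiments first gives NMR block + patch-clamp session + XRD sweep + sequencing lane + microarray batch + cryo-EM session for 198 (76 h).
Replace cryo-EM session with crystallography run: the trade gains 19 net, giving 217 at 85 h.
Runner-up NMR block + patch-clamp session + sequencing lane + microarray batch + crystallography run tops out at 211.

217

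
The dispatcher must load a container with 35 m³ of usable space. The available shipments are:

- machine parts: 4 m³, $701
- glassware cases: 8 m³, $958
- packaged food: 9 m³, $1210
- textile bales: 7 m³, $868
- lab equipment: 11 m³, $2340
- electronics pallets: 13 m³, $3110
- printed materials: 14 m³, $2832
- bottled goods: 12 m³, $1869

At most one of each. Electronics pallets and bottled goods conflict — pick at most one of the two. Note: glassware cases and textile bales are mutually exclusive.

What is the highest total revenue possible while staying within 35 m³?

7019

By revenue per m³: electronics pallets 239.23, lab equipment 212.73, printed materials 202.29 lead.
Best packing: machine parts + textile bales + lab equipment + electronics pallets — 35 m³, 7019 total.
Nothing else feasible within 35 m³ beats 7019.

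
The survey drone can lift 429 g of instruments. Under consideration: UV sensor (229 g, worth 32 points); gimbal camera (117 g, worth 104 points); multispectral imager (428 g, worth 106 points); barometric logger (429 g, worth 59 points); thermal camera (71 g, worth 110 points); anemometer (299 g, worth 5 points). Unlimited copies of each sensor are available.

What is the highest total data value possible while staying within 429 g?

Best packing: 6×thermal camera — 426 g, 660 total.
The spare 3 g is too small for any remaining sensor, and no exchange beats 660.

660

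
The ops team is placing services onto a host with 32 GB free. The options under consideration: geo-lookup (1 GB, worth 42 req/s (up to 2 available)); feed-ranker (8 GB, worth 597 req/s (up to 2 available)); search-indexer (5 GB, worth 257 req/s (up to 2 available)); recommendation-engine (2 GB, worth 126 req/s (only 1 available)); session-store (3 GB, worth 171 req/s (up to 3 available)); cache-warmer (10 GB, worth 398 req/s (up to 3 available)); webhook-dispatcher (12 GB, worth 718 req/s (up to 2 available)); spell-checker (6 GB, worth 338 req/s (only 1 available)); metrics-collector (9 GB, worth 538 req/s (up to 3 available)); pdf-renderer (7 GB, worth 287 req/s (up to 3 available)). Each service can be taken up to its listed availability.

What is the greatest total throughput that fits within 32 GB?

2125

Taking the top-ratio services first gives 2×geo-lookup + 2×feed-ranker + recommendation-engine + webhook-dispatcher for 2122 (32 GB).
Replace geo-lookup and recommendation-engine with session-store: the trade gains 3 net, giving 2125 at 32 GB.
No other feasible combination exceeds 2125.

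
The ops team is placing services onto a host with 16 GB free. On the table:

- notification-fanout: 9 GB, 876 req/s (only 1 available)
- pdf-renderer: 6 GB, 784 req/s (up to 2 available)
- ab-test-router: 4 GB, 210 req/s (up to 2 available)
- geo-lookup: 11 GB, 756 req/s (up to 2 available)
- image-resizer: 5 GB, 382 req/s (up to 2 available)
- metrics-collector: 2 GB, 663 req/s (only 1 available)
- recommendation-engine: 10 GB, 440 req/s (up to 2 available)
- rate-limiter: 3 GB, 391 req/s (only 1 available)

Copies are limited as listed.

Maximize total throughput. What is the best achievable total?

Taking 2×pdf-renderer + metrics-collector: 14 GB used, 2231 in throughput.
That's the maximum — no swap from here does better than 2231.

2231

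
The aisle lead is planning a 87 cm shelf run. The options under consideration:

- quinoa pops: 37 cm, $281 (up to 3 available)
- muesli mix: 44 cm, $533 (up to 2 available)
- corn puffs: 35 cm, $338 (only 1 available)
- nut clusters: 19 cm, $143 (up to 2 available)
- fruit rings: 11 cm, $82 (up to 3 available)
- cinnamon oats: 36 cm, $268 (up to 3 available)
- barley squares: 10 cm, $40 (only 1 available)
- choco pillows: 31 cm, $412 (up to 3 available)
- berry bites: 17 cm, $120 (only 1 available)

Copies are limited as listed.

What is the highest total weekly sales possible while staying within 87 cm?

1027

Density check — choco pillows 13.29, muesli mix 12.11, corn puffs 9.66, quinoa pops 7.59 are the best per cm.
A density-first pass picks nut clusters + 2×choco pillows — 967 at 81 cm.
The 50 cm tied up in nut clusters and choco pillows is better spent on muesli mix + fruit rings — total rises to 1027 (86 cm).
Nothing else within 87 cm beats 1027.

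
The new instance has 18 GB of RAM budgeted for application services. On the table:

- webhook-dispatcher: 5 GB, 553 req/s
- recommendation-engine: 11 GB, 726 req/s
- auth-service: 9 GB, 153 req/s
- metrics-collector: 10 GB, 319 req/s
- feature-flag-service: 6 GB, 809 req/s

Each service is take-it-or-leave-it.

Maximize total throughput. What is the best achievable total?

1535

Filling by ratio: webhook-dispatcher + feature-flag-service for 1362, with 7 GB left unused.
Replace webhook-dispatcher with recommendation-engine: the trade gains 173 net, giving 1535 at 17 GB.
Runner-up webhook-dispatcher + feature-flag-service tops out at 1362.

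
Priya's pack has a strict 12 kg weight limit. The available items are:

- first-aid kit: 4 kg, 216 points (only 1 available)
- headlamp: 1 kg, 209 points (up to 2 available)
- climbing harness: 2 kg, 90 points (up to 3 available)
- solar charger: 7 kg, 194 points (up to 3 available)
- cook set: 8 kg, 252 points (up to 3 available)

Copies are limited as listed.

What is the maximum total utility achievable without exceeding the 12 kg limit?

904

The ratio ordering already packs tightly: first-aid kit + 2×headlamp + 3×climbing harness, 12 kg, 904.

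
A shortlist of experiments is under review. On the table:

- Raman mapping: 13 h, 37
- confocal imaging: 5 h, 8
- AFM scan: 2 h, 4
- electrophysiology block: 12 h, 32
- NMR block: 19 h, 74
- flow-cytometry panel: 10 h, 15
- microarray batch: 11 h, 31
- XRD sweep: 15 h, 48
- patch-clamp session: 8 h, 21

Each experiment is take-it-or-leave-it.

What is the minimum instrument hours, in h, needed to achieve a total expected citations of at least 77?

Minimise h subject to total expected citations ≥ 77.
AFM scan + NMR block reaches 78 using 21 h.
Below 21 h the best achievable stays under 77.

21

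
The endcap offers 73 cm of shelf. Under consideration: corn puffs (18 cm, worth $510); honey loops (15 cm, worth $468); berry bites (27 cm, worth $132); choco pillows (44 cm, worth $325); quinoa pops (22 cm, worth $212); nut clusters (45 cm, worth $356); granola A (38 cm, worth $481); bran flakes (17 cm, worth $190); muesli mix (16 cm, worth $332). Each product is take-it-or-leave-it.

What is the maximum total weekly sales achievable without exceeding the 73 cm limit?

Density check — honey loops 31.20, corn puffs 28.33, muesli mix 20.75 are the best per cm.
Greedy by ratio would take corn puffs + honey loops + bran flakes + muesli mix: 66 cm used, total 1500.
Replace bran flakes with quinoa pops: the trade gains 22 net, giving 1522 at 71 cm.
The closest alternative, corn puffs + honey loops + bran flakes + muesli mix, reaches only 1500.

1522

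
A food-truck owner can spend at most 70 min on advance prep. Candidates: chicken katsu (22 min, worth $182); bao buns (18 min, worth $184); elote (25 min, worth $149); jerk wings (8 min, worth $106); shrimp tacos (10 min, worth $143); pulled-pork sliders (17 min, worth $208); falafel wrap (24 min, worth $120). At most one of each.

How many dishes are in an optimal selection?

4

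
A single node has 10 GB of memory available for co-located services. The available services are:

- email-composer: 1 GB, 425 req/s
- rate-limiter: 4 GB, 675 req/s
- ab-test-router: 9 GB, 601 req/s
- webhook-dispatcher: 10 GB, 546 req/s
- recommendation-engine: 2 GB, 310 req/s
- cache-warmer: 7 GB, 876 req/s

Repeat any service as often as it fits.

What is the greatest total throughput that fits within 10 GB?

4250

10×email-composer uses 10 of the 10 GB and totals 4250.
No other feasible combination exceeds 4250.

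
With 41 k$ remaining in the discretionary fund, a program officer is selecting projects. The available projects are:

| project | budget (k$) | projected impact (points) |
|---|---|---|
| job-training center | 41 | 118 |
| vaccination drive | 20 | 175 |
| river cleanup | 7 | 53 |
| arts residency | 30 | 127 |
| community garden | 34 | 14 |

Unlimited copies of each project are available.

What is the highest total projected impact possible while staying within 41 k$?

350

The ratio ordering already packs tightly: 2×vaccination drive, 40 k$, 350.
Nothing else within 41 k$ beats 350.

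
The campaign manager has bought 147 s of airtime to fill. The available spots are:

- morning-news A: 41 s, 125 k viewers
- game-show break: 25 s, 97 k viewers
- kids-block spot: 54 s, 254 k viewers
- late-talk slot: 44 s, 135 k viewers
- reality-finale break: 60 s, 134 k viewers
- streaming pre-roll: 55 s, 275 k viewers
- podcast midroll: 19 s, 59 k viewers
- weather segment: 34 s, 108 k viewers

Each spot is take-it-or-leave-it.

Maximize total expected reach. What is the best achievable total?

637

Taking the top-ratio spots first gives game-show break + kids-block spot + streaming pre-roll for 626 (134 s).
Dropping game-show break frees 25 s; slotting in weather segment (34 s) lifts the total to 637 at 143 s.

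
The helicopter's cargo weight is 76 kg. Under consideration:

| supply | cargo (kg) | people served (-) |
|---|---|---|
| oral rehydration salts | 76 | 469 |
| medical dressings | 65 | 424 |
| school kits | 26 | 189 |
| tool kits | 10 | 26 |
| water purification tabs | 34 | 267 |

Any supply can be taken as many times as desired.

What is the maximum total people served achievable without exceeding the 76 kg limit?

Taking 2×water purification tabs: 68 kg used, 534 in people served.
The spare 8 kg is too small for any remaining supply, and no exchange beats 534.

534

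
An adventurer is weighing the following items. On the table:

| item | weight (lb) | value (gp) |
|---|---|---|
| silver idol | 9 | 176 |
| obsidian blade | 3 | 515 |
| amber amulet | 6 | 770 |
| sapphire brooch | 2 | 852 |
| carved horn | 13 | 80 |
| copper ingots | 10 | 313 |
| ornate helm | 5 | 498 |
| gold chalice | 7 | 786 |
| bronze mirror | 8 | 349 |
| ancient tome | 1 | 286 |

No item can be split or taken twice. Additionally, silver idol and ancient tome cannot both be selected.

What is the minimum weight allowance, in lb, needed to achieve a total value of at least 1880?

Need the lightest bundle worth ≥ 1880.
amber amulet + sapphire brooch + ancient tome reaches 1908 using 9 lb.
Any bundle with less than 9 lb falls short of 1880.

9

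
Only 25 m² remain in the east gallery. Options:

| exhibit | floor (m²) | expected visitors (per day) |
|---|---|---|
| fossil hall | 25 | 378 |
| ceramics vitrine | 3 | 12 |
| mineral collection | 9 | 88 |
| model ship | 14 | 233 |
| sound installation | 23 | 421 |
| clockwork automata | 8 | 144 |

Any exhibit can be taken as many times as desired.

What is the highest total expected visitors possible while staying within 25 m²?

The ratio heuristic lands on sound installation (421) but leaves 2 m² idle.
Replace sound installation with 3×clockwork automata: the trade gains 11 net, giving 432 at 24 m².
Every other selection either busts 25 m² or fails to beat 432.

432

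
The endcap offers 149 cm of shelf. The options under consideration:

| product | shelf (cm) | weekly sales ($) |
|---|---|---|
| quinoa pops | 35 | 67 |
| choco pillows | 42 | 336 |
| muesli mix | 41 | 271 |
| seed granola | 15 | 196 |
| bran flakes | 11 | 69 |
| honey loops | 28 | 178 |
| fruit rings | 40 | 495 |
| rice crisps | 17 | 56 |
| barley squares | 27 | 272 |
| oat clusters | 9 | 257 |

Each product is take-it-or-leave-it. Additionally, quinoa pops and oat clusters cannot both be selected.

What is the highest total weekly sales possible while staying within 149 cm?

Best packing: choco pillows + seed granola + bran flakes + fruit rings + barley squares + oat clusters — 144 cm, 1625 total.
Nothing else feasible within 149 cm beats 1625.

1625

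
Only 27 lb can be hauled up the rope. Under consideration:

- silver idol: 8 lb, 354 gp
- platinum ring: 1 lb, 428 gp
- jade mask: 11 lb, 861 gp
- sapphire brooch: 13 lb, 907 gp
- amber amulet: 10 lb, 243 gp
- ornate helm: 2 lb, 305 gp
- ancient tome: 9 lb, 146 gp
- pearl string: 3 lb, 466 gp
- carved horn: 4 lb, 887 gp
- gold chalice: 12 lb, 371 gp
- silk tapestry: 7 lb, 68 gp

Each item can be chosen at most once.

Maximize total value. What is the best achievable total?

2996

Greedy by ratio would take platinum ring + jade mask + ornate helm + pearl string + carved horn: 21 lb used, total 2947.
The 2 lb tied up in ornate helm is better spent on silver idol — total rises to 2996 (27 lb).
Every other selection either busts 27 lb or fails to beat 2996.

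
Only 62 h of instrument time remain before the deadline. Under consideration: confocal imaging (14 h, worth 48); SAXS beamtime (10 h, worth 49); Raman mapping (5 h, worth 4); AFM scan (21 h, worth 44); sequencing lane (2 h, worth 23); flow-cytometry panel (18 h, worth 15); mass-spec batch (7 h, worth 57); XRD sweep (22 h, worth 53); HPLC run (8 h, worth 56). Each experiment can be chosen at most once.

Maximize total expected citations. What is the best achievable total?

277

Density check — sequencing lane 11.50, mass-spec batch 8.14, HPLC run 7.00, SAXS beamtime 4.90 are the best per h.
Best packing: confocal imaging + SAXS beamtime + AFM scan + sequencing lane + mass-spec batch + HPLC run — 62 h, 277 total.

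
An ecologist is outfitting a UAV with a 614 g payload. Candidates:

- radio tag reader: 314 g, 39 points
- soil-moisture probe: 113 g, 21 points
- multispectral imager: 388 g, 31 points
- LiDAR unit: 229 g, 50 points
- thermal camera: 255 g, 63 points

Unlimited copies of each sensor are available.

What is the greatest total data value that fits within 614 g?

Ranking by ratio (data value/g): thermal camera 0.25, LiDAR unit 0.22, soil-moisture probe 0.19, radio tag reader 0.12.
Greedy by ratio would take 2×thermal camera: 510 g used, total 126.
Dropping thermal camera frees 255 g; slotting in soil-moisture probe + LiDAR unit (342 g) lifts the total to 134 at 597 g.
Nothing else within 614 g beats 134.

134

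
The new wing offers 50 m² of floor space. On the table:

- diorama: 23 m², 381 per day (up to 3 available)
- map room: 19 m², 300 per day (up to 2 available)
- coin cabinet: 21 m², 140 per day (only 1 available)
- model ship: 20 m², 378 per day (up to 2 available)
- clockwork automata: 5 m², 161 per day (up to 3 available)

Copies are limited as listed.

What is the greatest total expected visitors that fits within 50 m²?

By expected visitors per m²: clockwork automata 32.20, model ship 18.90, diorama 16.57, map room 15.79 lead.
The ratio heuristic lands on model ship + 3×clockwork automata (861) but leaves 15 m² idle.
Replace clockwork automata with model ship: the trade gains 217 net, giving 1078 at 50 m².
Nothing else within 50 m² beats 1078.

1078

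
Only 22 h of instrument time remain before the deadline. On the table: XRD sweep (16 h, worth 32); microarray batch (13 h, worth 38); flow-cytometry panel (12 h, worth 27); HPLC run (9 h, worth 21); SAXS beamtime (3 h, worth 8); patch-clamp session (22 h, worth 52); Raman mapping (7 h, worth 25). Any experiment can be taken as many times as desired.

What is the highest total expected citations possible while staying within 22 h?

By expected citations per h: Raman mapping 3.57, microarray batch 2.92, SAXS beamtime 2.67, patch-clamp session 2.36 lead.
Taking 3×Raman mapping: 21 h used, 75 in expected citations.
The spare 1 h is too small for any remaining experiment, and no exchange beats 75.

75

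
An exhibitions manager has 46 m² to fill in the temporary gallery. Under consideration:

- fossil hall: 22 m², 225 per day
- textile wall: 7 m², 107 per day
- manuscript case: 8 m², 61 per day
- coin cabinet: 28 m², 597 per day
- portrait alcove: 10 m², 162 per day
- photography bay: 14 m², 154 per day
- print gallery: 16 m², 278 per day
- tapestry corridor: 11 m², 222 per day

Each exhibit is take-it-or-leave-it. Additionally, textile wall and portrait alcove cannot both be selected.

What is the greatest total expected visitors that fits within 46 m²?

926

Best packing: textile wall + coin cabinet + tapestry corridor — 46 m², 926 total.
An exhaustive check of the 256 subsets confirms 926.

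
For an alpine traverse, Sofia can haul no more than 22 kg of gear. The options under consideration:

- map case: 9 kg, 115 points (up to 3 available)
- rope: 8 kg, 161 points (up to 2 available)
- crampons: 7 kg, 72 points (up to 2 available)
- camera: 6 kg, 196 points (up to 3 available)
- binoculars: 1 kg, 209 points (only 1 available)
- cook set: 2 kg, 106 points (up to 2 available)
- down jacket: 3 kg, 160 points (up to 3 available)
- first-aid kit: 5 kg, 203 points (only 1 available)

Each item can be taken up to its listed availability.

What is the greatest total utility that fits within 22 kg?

1140

Greedy by ratio would take binoculars + 2×cook set + 3×down jacket + first-aid kit: 19 kg used, total 1104.
The 3 kg tied up in down jacket is better spent on camera — total rises to 1140 (22 kg).
Every other selection either busts 22 kg or exceeds an availability limit or fails to beat 1140.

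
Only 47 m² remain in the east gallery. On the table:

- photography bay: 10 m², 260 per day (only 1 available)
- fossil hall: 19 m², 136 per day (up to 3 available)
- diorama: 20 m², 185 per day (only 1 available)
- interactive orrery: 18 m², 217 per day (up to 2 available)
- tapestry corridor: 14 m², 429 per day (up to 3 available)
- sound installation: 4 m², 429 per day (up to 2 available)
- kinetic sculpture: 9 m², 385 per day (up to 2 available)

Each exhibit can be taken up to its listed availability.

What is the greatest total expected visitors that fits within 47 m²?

2101

Density check — sound installation 107.25, kinetic sculpture 42.78, tapestry corridor 30.64, photography bay 26.00 are the best per m².
A density-first pass picks tapestry corridor + 2×sound installation + 2×kinetic sculpture — 2057 at 40 m².
Replace kinetic sculpture with tapestry corridor: the trade gains 44 net, giving 2101 at 45 m².
That's the maximum — no swap from here does better than 2101.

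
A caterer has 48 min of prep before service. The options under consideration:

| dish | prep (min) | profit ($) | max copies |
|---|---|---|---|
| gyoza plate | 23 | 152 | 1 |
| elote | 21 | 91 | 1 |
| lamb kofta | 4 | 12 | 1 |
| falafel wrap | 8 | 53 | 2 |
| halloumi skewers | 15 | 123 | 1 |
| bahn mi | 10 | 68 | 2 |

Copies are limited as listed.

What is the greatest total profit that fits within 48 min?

343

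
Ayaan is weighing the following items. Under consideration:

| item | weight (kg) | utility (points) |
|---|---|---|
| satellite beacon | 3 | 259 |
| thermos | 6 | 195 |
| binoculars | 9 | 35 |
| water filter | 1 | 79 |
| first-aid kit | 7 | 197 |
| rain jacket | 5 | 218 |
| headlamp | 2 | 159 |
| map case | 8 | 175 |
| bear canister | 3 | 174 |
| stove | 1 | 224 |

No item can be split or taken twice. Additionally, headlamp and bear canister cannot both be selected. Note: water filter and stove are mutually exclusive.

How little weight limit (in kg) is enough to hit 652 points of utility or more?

Need the lightest bundle worth ≥ 652.
Taking satellite beacon + bear canister + stove gives 657 (≥ 652) for 7 kg.
Below 7 kg the best achievable stays under 652.

7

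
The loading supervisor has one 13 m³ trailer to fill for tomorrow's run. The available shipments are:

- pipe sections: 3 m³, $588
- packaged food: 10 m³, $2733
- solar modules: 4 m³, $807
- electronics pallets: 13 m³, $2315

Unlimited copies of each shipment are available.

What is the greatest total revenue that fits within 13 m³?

Taking pipe sections + packaged food: 13 m³ used, 3321 in revenue.

3321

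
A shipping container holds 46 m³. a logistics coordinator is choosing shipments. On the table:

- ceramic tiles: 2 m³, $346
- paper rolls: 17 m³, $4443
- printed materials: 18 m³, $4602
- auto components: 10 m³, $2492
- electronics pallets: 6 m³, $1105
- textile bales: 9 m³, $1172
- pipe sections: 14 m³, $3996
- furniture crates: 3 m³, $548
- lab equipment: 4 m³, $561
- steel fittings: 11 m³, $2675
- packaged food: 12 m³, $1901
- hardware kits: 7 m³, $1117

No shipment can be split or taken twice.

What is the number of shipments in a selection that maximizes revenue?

The maximum revenue within 46 m³ is 11825.
One optimal bundle: ceramic tiles + paper rolls + auto components + pipe sections + furniture crates (46 m³).
All optima have 5 shipments.

5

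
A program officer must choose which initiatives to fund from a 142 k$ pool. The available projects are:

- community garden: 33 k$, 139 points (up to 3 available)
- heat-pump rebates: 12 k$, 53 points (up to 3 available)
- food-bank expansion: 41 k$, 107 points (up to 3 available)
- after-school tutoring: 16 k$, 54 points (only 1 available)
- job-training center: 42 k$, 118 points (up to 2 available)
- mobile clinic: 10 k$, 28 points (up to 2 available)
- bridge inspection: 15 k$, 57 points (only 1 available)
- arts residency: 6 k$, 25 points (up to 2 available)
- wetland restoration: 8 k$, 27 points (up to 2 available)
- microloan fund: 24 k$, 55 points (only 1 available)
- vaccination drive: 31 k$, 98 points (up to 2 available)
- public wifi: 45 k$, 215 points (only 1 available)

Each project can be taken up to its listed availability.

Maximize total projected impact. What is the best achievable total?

624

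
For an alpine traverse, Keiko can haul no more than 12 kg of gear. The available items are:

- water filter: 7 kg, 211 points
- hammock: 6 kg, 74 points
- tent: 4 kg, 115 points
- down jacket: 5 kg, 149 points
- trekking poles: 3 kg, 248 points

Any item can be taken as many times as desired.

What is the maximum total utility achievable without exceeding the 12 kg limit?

992

4×trekking poles uses 12 of the 12 kg and totals 992.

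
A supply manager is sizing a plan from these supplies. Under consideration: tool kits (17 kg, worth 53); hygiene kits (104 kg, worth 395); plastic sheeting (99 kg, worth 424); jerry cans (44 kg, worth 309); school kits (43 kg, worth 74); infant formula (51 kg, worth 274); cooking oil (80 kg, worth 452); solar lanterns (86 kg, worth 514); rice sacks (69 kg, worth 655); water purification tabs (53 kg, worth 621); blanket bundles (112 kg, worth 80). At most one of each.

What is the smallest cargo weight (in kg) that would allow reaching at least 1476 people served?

Need the lightest bundle worth ≥ 1476.
jerry cans + rice sacks + water purification tabs: 1585 people served at 166 kg.
No combination under 166 kg hits 1476.

166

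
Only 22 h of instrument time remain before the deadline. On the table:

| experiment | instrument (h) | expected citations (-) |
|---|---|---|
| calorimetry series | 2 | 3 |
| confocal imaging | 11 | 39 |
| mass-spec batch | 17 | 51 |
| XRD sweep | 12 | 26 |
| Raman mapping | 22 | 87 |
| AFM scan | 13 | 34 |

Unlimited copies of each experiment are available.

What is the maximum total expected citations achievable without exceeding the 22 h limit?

Best packing: Raman mapping — 22 h, 87 total.
That's the maximum — no swap from here does better than 87.

87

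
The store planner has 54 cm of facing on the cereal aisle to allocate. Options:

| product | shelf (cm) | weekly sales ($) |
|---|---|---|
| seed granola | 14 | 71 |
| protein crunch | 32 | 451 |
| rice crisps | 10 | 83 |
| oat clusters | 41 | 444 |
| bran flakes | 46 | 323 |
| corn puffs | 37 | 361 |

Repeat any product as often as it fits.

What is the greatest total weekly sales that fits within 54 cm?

The ratio ordering already packs tightly: protein crunch + 2×rice crisps, 52 cm, 617.

617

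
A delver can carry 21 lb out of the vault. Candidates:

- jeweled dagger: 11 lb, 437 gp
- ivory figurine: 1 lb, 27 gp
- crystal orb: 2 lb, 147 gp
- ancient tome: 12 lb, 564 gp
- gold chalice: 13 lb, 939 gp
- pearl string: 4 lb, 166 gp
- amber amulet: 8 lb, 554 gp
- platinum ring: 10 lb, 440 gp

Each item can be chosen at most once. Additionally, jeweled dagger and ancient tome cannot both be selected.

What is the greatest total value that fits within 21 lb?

1493

A density-first pass picks ivory figurine + crystal orb + gold chalice + pearl string — 1279 at 20 lb.
Dropping ivory figurine and crystal orb and pearl string frees 7 lb; slotting in amber amulet (8 lb) lifts the total to 1493 at 21 lb.
No other feasible combination exceeds 1493.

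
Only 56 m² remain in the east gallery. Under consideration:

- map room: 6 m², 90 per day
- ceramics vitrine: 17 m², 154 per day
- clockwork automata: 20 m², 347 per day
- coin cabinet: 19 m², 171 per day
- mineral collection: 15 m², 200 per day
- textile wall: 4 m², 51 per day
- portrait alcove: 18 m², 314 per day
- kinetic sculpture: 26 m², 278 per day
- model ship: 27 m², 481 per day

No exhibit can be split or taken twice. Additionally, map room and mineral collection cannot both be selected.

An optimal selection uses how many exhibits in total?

4

Best achievable expected visitors is 936.
For example map room + textile wall + portrait alcove + model ship achieves it, using 55 m².
Every optimal selection uses 4 exhibits.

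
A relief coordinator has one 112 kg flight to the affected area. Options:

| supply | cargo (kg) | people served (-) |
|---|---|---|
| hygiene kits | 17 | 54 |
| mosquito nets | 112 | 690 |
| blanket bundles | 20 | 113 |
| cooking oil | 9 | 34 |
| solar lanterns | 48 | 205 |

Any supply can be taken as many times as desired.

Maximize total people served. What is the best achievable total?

690

By people served per kg: mosquito nets 6.16, blanket bundles 5.65, solar lanterns 4.27 lead.
The ratio ordering already packs tightly: mosquito nets, 112 kg, 690.
Nothing else within 112 kg beats 690.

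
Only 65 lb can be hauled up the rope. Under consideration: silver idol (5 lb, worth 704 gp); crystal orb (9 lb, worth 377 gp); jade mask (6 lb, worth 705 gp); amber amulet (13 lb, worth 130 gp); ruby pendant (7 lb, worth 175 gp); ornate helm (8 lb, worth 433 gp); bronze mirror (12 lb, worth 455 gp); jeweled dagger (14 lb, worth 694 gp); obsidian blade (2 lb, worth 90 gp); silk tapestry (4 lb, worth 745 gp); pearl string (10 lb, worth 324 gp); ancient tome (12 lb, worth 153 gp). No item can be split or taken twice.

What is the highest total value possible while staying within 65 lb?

4288

By value per lb: silk tapestry 186.25, silver idol 140.80, jade mask 117.50, ornate helm 54.12 lead.
The ratio heuristic lands on silver idol + crystal orb + jade mask + ornate helm + bronze mirror + jeweled dagger + obsidian blade + silk tapestry (4203) but leaves 5 lb idle.
Dropping obsidian blade frees 2 lb; slotting in ruby pendant (7 lb) lifts the total to 4288 at 65 lb.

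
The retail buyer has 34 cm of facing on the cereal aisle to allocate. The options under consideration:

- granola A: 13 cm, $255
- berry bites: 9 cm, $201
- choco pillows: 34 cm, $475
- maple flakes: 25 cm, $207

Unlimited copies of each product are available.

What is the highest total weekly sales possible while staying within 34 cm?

Filling by ratio: 3×berry bites for 603, with 7 cm left unused.
The 9 cm tied up in berry bites is better spent on granola A — total rises to 657 (31 cm).
The spare 3 cm is too small for any remaining product, and no exchange beats 657.

657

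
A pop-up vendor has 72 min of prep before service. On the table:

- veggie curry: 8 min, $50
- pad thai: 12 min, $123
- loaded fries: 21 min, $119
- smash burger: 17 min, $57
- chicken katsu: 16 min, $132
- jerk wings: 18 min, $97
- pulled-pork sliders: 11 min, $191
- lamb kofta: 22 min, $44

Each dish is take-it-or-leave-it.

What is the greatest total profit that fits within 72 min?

615

The ratio ordering already packs tightly: veggie curry + pad thai + loaded fries + chicken katsu + pulled-pork sliders, 68 min, 615.
No other feasible combination exceeds 615.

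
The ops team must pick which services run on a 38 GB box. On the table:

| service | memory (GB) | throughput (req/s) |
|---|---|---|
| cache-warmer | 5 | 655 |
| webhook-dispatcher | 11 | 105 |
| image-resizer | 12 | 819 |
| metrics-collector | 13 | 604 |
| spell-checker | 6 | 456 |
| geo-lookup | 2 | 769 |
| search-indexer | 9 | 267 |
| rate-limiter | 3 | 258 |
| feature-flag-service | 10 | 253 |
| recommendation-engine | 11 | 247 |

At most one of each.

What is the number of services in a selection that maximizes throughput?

5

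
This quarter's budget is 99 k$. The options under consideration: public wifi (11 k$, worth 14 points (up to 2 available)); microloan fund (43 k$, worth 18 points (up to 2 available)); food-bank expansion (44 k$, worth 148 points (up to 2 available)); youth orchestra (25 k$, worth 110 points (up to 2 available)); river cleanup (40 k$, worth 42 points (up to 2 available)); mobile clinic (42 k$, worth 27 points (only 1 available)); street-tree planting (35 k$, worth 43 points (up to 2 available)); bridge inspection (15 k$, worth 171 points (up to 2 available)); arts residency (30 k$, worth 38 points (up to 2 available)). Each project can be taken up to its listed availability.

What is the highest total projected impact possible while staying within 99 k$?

600

Taking the top-ratio projects first gives public wifi + 2×youth orchestra + 2×bridge inspection for 576 (91 k$).
The 36 k$ tied up in public wifi and youth orchestra is better spent on food-bank expansion — total rises to 600 (99 k$).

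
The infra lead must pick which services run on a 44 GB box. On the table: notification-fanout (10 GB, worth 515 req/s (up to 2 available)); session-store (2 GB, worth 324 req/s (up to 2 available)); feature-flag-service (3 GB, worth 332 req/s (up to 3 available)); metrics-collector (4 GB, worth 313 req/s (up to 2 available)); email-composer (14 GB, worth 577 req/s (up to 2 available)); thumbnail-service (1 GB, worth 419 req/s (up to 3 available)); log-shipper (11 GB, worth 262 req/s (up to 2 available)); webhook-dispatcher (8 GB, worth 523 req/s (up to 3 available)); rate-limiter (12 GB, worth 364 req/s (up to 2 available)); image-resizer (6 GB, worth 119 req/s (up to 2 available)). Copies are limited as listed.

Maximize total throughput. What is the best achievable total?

The ratio heuristic lands on 2×session-store + 3×feature-flag-service + 2×metrics-collector + 3×thumbnail-service + 2×webhook-dispatcher (4573) but leaves 4 GB idle.
Dropping metrics-collector frees 4 GB; slotting in webhook-dispatcher (8 GB) lifts the total to 4783 at 44 GB.
No other feasible combination exceeds 4783.

4783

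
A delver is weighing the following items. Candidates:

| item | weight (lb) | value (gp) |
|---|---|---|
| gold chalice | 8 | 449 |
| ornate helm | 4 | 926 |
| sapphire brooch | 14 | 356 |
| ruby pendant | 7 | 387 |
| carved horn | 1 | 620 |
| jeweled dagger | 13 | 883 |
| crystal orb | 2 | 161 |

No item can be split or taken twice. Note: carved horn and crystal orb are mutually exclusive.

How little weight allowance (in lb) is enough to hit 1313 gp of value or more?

Minimise lb subject to total value ≥ 1313.
ornate helm + carved horn: 1546 value at 5 lb.
No combination under 5 lb hits 1313.

5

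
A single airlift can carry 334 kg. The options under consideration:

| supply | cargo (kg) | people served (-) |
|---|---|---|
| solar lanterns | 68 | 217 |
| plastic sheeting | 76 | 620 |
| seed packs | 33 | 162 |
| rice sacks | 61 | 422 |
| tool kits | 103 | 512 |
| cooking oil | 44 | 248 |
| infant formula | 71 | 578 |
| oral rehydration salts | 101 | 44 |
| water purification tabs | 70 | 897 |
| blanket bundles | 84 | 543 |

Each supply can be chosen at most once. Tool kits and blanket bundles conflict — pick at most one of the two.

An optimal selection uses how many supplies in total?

Best achievable people served is 2800.
For example plastic sheeting + seed packs + infant formula + water purification tabs + blanket bundles achieves it, using 334 kg.
Every optimal selection uses 5 supplies.

5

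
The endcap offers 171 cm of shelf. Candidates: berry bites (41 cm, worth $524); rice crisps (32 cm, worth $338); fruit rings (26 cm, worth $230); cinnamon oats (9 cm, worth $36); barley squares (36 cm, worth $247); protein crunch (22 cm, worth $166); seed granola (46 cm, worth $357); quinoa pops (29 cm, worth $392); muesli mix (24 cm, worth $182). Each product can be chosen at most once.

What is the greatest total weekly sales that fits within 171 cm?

1777

By weekly sales per cm: quinoa pops 13.52, berry bites 12.78, rice crisps 10.56 lead.
The ratio heuristic lands on berry bites + rice crisps + fruit rings + cinnamon oats + quinoa pops + muesli mix (1702) but leaves 10 cm idle.
Reworking the packing: berry bites + rice crisps + protein crunch + seed granola + quinoa pops uses 170 cm and improves the total to 1777.
Every other selection either busts 171 cm or fails to beat 1777.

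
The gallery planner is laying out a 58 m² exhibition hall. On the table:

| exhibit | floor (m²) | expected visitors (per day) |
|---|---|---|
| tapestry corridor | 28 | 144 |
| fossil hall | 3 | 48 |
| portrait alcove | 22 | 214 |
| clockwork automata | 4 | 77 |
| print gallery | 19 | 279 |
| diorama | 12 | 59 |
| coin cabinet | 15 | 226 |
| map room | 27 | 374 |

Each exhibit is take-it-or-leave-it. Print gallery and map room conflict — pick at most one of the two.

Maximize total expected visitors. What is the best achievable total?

Filling by ratio: fossil hall + clockwork automata + print gallery + diorama + coin cabinet for 689, with 5 m² left unused.
Replace fossil hall and print gallery with map room: the trade gains 47 net, giving 736 at 58 m².

736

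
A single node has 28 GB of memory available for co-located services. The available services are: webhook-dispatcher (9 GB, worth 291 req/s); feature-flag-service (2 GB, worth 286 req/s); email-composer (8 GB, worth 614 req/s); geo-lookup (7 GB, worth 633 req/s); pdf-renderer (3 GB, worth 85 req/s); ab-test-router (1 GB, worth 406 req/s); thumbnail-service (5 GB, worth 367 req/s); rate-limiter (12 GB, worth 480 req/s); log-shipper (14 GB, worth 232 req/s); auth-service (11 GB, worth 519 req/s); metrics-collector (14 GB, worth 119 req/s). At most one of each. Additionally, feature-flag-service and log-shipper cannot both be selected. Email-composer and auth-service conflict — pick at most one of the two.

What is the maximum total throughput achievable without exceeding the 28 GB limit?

Taking feature-flag-service + email-composer + geo-lookup + pdf-renderer + ab-test-router + thumbnail-service: 26 GB used, 2391 in throughput.
That's the maximum — no feasible swap from here does better than 2391.

2391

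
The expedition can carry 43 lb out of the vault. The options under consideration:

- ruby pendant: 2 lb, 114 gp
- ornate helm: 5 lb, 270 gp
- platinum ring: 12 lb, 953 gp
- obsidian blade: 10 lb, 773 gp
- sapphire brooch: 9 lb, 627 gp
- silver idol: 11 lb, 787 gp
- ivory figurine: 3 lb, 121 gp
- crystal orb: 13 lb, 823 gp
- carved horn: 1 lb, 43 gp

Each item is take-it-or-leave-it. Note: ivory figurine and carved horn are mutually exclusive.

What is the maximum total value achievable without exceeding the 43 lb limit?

3183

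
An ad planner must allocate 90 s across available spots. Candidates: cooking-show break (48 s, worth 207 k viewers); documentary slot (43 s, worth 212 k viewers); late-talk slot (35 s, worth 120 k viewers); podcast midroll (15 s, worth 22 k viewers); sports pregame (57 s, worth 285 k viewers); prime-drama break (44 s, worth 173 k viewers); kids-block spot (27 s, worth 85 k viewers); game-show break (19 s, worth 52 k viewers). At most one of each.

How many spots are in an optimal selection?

2

Best achievable expected reach is 385.
One optimal bundle: documentary slot + prime-drama break (87 s).
Every optimal selection uses 2 spots.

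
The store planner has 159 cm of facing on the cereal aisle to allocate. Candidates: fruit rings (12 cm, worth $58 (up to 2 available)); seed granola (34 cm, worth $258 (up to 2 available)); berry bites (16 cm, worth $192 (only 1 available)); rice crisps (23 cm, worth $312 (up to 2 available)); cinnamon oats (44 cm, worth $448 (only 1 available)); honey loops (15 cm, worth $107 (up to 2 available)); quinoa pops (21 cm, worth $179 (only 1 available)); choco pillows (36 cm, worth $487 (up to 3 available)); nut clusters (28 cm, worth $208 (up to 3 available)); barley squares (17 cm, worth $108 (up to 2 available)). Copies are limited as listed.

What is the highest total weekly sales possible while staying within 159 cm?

2085

Best packing: 2×rice crisps + 3×choco pillows — 154 cm, 2085 total.
That's the maximum — no swap from here does better than 2085.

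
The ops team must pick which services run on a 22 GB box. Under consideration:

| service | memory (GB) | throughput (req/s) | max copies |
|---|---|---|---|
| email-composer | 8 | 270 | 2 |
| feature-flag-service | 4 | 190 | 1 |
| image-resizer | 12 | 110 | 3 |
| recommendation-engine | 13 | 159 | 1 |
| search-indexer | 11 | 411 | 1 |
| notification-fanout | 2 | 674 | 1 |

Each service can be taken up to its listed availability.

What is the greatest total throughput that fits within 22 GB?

The ratio heuristic lands on feature-flag-service + search-indexer + notification-fanout (1275) but leaves 5 GB idle.
Dropping search-indexer frees 11 GB; slotting in 2×email-composer (16 GB) lifts the total to 1404 at 22 GB.
No other feasible combination exceeds 1404.

1404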